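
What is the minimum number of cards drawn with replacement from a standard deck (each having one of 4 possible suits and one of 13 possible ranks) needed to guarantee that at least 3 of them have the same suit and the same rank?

105

There are 4 × 13 = 52 (suit, rank) combinations acting as pigeonholes.
With 52 × 2 = 104 cards drawn with replacement from a standard deck we could place exactly 2 in each, with no (suit, rank) pair reaching 3.
One more forces some (suit, rank) pair to hold 3, so 104 + 1 = 105.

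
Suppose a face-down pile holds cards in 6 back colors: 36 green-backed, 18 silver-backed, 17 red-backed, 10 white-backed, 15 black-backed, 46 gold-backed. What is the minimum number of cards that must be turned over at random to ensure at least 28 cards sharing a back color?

115

Treat the 6 back colors as pigeonholes.
In the worst case we take at most 27 of each back color, but all 18 silver-backed, all 17 red-backed, all 10 white-backed, and all 15 black-backed (fewer than 27), giving 27 + 18 + 17 + 10 + 15 + 27 = 114.
One more card then forces some back color to 28, so 114 + 1 = 115.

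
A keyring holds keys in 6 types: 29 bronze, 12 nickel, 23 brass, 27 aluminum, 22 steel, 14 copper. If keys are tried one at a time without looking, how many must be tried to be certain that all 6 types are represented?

116

The hardest type to obtain is nickel: we could draw every other key first — 127 − 12 = 115 keys — without a single nickel one.
The next draw must be nickel, so 115 + 1 = 116.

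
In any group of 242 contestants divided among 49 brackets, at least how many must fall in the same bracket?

5

If each of the 49 brackets held at most 4, the total would be at most 49 × 4 = 196 < 242, a contradiction.
So at least one holds ⌈242/49⌉ = 5.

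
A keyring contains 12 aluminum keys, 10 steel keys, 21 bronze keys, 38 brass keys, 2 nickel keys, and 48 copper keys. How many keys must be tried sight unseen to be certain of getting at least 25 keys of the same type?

Treat the 6 types as pigeonholes.
In the worst case we take at most 24 of each type, but all 12 aluminum, all 10 steel, all 21 bronze, and all 2 nickel (fewer than 24), giving 12 + 10 + 21 + 24 + 2 + 24 = 93.
One more key then forces some type to 25, so 93 + 1 = 94.

94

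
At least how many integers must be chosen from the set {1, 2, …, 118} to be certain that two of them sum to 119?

60

Partition {1, …, 118} into 59 pairs: {1,118}, {2,117}, …, {59,60}.
Choosing 59 integers — say the integers 1 through 59 — takes one from each pair and avoids the property.
Choosing 60 forces two into the same pair by pigeonhole, and those sum to 119. So 60.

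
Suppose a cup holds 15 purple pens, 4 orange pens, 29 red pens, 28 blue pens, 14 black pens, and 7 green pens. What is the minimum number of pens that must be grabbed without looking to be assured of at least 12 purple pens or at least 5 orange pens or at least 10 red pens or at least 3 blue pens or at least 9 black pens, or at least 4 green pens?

38

Each of the 6 ink colors has its own threshold; avoid all of them simultaneously.
The worst case stops just short of every target: 11 purple, 4 orange, 9 red, 2 blue, 8 black, 3 green — 11 + 4 + 9 + 2 + 8 + 3 = 37 pens.
One more pen must push some ink color to its target, so 37 + 1 = 38.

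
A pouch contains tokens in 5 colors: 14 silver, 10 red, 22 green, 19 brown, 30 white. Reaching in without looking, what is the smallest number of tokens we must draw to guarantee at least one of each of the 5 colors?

The hardest color to obtain is red: we could draw every other token first — 95 − 10 = 85 tokens — without a single red one.
The next draw must be red, so 85 + 1 = 86.

86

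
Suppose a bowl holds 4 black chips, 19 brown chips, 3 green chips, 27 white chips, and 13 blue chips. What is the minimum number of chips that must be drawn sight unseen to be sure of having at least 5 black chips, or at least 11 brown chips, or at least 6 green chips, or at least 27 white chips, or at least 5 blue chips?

48

Each of the 5 colors has its own threshold; avoid all of them simultaneously.
The worst case stops just short of every target: 4 black, 10 brown, all 3 green, 26 white, 4 blue — 4 + 10 + 3 + 26 + 4 = 47 chips.
One more chip must push some color to its target, so 47 + 1 = 48.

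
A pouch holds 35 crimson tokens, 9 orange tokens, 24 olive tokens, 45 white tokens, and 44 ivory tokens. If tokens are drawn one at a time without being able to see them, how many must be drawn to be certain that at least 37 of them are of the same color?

141

Treat the 5 colors as pigeonholes.
In the worst case we take at most 36 of each color, but all 35 crimson, all 9 orange, and all 24 olive (fewer than 36), giving 35 + 9 + 24 + 36 + 36 = 140.
One more token then forces some color to 37, so 140 + 1 = 141.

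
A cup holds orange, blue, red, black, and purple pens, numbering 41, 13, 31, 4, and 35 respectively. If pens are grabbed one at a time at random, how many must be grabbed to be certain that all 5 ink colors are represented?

121

The hardest ink color to obtain is black: we could draw every other pen first — 124 − 4 = 120 pens — without a single black one.
The next draw must be black, so 120 + 1 = 121.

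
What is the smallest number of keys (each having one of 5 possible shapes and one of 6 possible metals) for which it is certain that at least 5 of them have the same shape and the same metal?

121

There are 5 × 6 = 30 (shape, metal) combinations acting as pigeonholes.
With 30 × 4 = 120 keys we could place exactly 4 in each, with no (shape, metal) pair reaching 5.
One more forces some (shape, metal) pair to hold 5, so 120 + 1 = 121.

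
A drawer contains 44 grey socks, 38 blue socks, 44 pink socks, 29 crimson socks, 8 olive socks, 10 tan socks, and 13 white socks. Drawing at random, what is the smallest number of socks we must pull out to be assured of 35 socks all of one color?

In the worst case we take at most 34 of each color, but all 29 crimson, all 8 olive, all 10 tan, and all 13 white (fewer than 34), giving 34 + 34 + 34 + 29 + 8 + 10 + 13 = 162.
One more sock then forces some color to 35, so 162 + 1 = 163.

163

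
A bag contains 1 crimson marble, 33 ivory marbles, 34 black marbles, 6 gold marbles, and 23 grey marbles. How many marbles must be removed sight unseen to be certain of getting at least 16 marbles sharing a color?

53

In the worst case we take at most 15 of each color, but all 1 crimson and all 6 gold (fewer than 15), giving 1 + 15 + 15 + 6 + 15 = 52.
One more marble then forces some color to 16, so 52 + 1 = 53.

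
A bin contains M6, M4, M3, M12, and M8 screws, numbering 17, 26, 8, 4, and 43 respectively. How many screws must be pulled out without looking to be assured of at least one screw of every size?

95

The hardest size to obtain is M12: we could draw every other screw first — 98 − 4 = 94 screws — without a single M12 one.
The next draw must be M12, so 94 + 1 = 95.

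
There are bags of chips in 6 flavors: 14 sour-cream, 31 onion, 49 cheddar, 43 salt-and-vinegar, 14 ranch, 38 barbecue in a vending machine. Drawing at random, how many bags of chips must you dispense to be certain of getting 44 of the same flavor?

In the worst case we take at most 43 of each flavor, but all 14 sour-cream, all 31 onion, all 14 ranch, and all 38 barbecue (fewer than 43), giving 14 + 31 + 43 + 43 + 14 + 38 = 183.
One more bag of chips then forces some flavor to 44, so 183 + 1 = 184.

184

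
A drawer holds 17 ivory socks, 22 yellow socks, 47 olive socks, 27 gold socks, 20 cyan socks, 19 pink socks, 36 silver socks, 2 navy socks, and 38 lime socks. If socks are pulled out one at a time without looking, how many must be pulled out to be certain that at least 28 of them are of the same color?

189

In the worst case we take at most 27 of each color, but all 17 ivory, all 22 yellow, all 20 cyan, all 19 pink, and all 2 navy (fewer than 27), giving 17 + 22 + 27 + 27 + 20 + 19 + 27 + 2 + 27 = 188.
One more sock then forces some color to 28, so 188 + 1 = 189.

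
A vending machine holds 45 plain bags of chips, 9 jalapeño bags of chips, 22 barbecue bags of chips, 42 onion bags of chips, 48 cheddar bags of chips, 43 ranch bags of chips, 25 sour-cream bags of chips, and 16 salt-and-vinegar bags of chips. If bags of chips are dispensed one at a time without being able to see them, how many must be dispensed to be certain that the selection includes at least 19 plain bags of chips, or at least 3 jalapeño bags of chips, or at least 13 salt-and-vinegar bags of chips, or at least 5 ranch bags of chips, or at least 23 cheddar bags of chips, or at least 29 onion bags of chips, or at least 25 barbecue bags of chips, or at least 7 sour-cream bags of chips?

115

Each of the 8 flavors has its own threshold; avoid all of them simultaneously.
The worst case stops just short of every target: 18 plain, 2 jalapeño, all 22 barbecue, 28 onion, 22 cheddar, 4 ranch, 6 sour-cream, 12 salt-and-vinegar — 18 + 2 + 22 + 28 + 22 + 4 + 6 + 12 = 114 bags of chips.
One more bag of chips must push some flavor to its target, so 114 + 1 = 115.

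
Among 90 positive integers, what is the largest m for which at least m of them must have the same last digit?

There are 10 possible last digits, which serve as the pigeonholes.
If each of the 10 possible last digits held at most 8, the total would be at most 10 × 8 = 80 < 90, a contradiction.
So at least one holds ⌈90/10⌉ = 9.

9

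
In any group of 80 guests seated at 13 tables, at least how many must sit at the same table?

7

The 80 guests fall into 13 tables.
If each of the 13 tables held at most 6, the total would be at most 13 × 6 = 78 < 80, a contradiction.
So at least one holds ⌈80/13⌉ = 7.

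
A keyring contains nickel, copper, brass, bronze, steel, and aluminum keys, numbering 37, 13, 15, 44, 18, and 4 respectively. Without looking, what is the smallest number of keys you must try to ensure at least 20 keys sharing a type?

Treat the 6 types as pigeonholes.
In the worst case we take at most 19 of each type, but all 13 copper, all 15 brass, all 18 steel, and all 4 aluminum (fewer than 19), giving 19 + 13 + 15 + 19 + 18 + 4 = 88.
One more key then forces some type to 20, so 88 + 1 = 89.

89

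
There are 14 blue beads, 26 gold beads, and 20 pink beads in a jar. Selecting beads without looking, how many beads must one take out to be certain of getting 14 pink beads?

The worst case draws every non-pink bead first: 14 + 26 = 40.
The next 14 draws are then forced to be pink, giving 40 + 14 = 54.

54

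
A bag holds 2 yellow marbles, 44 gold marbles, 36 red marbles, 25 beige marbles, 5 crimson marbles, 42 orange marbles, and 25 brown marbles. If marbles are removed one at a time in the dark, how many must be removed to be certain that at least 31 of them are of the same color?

In the worst case we take at most 30 of each color, but all 2 yellow, all 25 beige, all 5 crimson, and all 25 brown (fewer than 30), giving 2 + 30 + 30 + 25 + 5 + 30 + 25 = 147.
One more marble then forces some color to 31, so 147 + 1 = 148.

148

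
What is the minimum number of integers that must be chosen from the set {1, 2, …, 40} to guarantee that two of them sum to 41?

Partition {1, …, 40} into 20 pairs: {1,40}, {2,39}, …, {20,21}.
Choosing 20 integers — say the integers 1 through 20 — takes one from each pair and avoids the property.
Choosing 21 forces two into the same pair by pigeonhole, and those sum to 41. So 21.

21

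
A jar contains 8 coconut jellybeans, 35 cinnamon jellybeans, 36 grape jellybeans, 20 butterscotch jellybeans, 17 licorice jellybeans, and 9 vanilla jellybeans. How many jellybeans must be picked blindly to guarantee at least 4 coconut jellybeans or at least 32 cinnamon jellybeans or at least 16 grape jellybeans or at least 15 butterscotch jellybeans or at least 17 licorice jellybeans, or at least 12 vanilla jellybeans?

The worst case stops just short of every target: 3 coconut, 31 cinnamon, 15 grape, 14 butterscotch, 16 licorice, all 9 vanilla — 3 + 31 + 15 + 14 + 16 + 9 = 88 jellybeans.
One more jellybean must push some flavor to its target, so 88 + 1 = 89.

89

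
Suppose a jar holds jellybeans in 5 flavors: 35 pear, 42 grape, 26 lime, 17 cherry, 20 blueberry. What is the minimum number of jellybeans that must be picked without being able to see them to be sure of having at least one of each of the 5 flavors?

124

The hardest flavor to obtain is cherry: we could draw every other jellybean first — 140 − 17 = 123 jellybeans — without a single cherry one.
The next draw must be cherry, so 123 + 1 = 124.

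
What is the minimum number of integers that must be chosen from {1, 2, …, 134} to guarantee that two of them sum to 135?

Partition {1, …, 134} into 67 pairs: {1,134}, {2,133}, …, {67,68}.
Choosing 67 integers — say the integers 1 through 67 — takes one from each pair and avoids the property.
Choosing 68 forces two into the same pair by pigeonhole, and those sum to 135. So 68.

68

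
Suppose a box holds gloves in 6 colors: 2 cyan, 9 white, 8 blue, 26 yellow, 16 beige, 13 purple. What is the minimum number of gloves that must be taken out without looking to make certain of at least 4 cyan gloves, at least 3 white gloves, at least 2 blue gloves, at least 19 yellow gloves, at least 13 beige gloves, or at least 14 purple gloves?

49

The worst case stops just short of every target: all 2 cyan, 2 white, 1 blue, 18 yellow, 12 beige, 13 purple — 2 + 2 + 1 + 18 + 12 + 13 = 48 gloves.
One more glove must push some color to its target, so 48 + 1 = 49.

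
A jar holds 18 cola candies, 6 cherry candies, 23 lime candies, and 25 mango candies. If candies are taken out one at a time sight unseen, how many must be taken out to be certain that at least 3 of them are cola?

57

The worst case draws every non-cola candy first: 6 + 23 + 25 = 54.
The next 3 draws are then forced to be cola, giving 54 + 3 = 57.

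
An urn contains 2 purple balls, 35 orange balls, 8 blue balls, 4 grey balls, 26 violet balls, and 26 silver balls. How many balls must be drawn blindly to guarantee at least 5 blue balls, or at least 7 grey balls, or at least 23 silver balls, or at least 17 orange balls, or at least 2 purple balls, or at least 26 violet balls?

The worst case stops just short of every target: 1 purple, 16 orange, 4 blue, all 4 grey, 25 violet, 22 silver — 1 + 16 + 4 + 4 + 25 + 22 = 72 balls.
One more ball must push some color to its target, so 72 + 1 = 73.

73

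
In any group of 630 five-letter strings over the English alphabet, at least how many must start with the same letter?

25

If each of the 26 possible first letters held at most 24, the total would be at most 26 × 24 = 624 < 630, a contradiction.
So at least one holds ⌈630/26⌉ = 25.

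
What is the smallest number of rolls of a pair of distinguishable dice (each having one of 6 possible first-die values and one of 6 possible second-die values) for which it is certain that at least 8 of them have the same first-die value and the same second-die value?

253

There are 6 × 6 = 36 (first-die value, second-die value) combinations acting as pigeonholes.
With 36 × 7 = 252 rolls of a pair of distinguishable dice we could place exactly 7 in each, with no (first-die value, second-die value) pair reaching 8.
One more forces some (first-die value, second-die value) pair to hold 8, so 252 + 1 = 253.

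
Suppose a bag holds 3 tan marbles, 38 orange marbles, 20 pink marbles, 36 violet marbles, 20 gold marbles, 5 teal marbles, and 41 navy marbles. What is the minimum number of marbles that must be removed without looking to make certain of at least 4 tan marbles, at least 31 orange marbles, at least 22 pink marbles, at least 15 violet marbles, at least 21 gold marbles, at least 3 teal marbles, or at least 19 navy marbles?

The worst case stops just short of every target: 3 tan, 30 orange, all 20 pink, 14 violet, 20 gold, 2 teal, 18 navy — 3 + 30 + 20 + 14 + 20 + 2 + 18 = 107 marbles.
One more marble must push some color to its target, so 107 + 1 = 108.

108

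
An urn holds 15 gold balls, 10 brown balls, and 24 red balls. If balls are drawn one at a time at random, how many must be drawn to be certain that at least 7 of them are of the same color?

Treat the 3 colors as pigeonholes.
The worst case takes 6 balls of each color without reaching 7 of any: 3 × 6 = 18.
The next ball must bring some color to 7, so 18 + 1 = 19.

19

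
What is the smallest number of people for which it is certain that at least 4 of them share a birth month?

37

There are 12 months of the year acting as pigeonholes.
With 12 × 3 = 36 people we could place exactly 3 in each, with no class reaching 4.
One more forces some class to hold 4, so 36 + 1 = 37.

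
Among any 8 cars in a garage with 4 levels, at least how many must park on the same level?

2

The 8 cars fall into 4 levels.
If each of the 4 levels held at most 1, the total would be at most 4 × 1 = 4 < 8, a contradiction.
So at least one holds ⌈8/4⌉ = 2.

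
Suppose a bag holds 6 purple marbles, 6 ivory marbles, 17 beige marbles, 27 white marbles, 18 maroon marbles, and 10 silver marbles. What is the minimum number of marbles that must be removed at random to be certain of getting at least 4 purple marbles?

The worst case draws every non-purple marble first: 6 + 17 + 27 + 18 + 10 = 78.
The next 4 draws are then forced to be purple, giving 78 + 4 = 82.

82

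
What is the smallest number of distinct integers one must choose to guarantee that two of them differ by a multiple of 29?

Two integers differ by a multiple of 29 exactly when they share a remainder mod 29.
There are 29 residue classes mod 29, so 29 integers can all lie in distinct classes.
One more integer must repeat a residue, giving a difference divisible by 29. So n = 29 + 1 = 30.

30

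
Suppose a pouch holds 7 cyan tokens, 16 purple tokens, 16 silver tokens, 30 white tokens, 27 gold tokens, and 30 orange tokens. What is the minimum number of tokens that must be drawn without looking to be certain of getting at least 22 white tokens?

The worst case draws every non-white token first: 7 + 16 + 16 + 27 + 30 = 96.
The next 22 draws are then forced to be white, giving 96 + 22 = 118.

118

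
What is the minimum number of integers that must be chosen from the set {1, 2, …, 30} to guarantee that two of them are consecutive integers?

Partition {1, …, 30} into 15 pairs: {1,2}, {3,4}, …, {29,30}.
Choosing 15 integers — say the 15 even numbers 2, 4, …, 30 — takes one from each pair and avoids the property.
Choosing 16 forces two into the same pair by pigeonhole, and those are consecutive. So 16.

16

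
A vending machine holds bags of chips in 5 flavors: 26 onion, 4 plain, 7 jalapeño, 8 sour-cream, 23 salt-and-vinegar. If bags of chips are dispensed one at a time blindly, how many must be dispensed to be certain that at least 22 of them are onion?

The worst case draws every non-onion bag of chips first: 4 + 7 + 8 + 23 = 42.
The next 22 draws are then forced to be onion, giving 42 + 22 = 64.

64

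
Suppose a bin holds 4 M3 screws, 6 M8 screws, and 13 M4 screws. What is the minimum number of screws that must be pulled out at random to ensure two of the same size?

Treat the 3 sizes as pigeonholes.
The worst case takes 1 screw of each size without reaching 2 of any: 3 × 1 = 3.
The next screw must bring some size to 2, so 3 + 1 = 4.

4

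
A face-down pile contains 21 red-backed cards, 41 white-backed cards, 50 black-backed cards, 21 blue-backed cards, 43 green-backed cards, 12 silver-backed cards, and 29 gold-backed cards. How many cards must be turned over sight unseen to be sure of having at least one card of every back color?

The hardest back color to obtain is silver-backed: we could draw every other card first — 217 − 12 = 205 cards — without a single silver-backed one.
The next draw must be silver-backed, so 205 + 1 = 206.

206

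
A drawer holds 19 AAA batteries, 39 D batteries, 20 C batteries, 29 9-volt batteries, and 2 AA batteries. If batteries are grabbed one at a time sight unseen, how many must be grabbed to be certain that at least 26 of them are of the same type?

92

Treat the 5 types as pigeonholes.
In the worst case we take at most 25 of each type, but all 19 AAA, all 20 C, and all 2 AA (fewer than 25), giving 19 + 25 + 20 + 25 + 2 = 91.
One more battery then forces some type to 26, so 91 + 1 = 92.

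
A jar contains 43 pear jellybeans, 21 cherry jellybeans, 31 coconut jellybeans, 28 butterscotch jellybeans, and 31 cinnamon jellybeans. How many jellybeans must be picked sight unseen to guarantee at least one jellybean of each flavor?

134

The hardest flavor to obtain is cherry: we could draw every other jellybean first — 154 − 21 = 133 jellybeans — without a single cherry one.
The next draw must be cherry, so 133 + 1 = 134.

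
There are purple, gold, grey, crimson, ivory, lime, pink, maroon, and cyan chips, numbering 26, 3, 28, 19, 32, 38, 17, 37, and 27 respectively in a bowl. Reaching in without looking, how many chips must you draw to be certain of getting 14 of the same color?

In the worst case we take at most 13 of each color, but all 3 gold (fewer than 13), giving 13 + 3 + 13 + 13 + 13 + 13 + 13 + 13 + 13 = 107.
One more chip then forces some color to 14, so 107 + 1 = 108.

108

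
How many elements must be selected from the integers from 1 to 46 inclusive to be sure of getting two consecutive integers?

24

Partition {1, …, 46} into 23 pairs: {1,2}, {3,4}, …, {45,46}.
Choosing 23 integers — say the 23 even numbers 2, 4, …, 46 — takes one from each pair and avoids the property.
Choosing 24 forces two into the same pair by pigeonhole, and those are consecutive. So 24.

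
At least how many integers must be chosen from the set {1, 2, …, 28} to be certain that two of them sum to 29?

Partition {1, …, 28} into 14 pairs: {1,28}, {2,27}, …, {14,15}.
Choosing 14 integers — say the integers 1 through 14 — takes one from each pair and avoids the property.
Choosing 15 forces two into the same pair by pigeonhole, and those sum to 29. So 15.

15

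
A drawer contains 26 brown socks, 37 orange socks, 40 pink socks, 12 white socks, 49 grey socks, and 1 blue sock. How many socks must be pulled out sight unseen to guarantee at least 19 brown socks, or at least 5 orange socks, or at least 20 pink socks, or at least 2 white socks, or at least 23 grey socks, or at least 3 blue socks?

The worst case stops just short of every target: 18 brown, 4 orange, 19 pink, 1 white, 22 grey, all 1 blue — 18 + 4 + 19 + 1 + 22 + 1 = 65 socks.
One more sock must push some color to its target, so 65 + 1 = 66.

66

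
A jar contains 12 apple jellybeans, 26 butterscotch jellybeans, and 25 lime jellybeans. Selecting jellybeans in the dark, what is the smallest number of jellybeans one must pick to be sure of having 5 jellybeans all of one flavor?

The worst case takes 4 jellybeans of each flavor without reaching 5 of any: 3 × 4 = 12.
The next jellybean must bring some flavor to 5, so 12 + 1 = 13.

13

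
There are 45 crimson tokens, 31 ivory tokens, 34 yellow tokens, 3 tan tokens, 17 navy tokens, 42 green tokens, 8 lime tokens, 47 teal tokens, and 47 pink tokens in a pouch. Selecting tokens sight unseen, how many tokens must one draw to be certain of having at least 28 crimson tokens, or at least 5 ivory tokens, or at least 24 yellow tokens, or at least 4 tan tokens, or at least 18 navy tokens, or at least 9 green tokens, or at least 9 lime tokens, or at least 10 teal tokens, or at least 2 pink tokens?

Each of the 9 colors has its own threshold; avoid all of them simultaneously.
The worst case stops just short of every target: 27 crimson, 4 ivory, 23 yellow, 3 tan, 17 navy, 8 green, 8 lime, 9 teal, 1 pink — 27 + 4 + 23 + 3 + 17 + 8 + 8 + 9 + 1 = 100 tokens.
One more token must push some color to its target, so 100 + 1 = 101.

101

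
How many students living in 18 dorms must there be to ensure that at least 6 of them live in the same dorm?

91

There are 18 dorms acting as pigeonholes.
With 18 × 5 = 90 students we could place exactly 5 in each, with no class reaching 6.
One more forces some class to hold 6, so 90 + 1 = 91.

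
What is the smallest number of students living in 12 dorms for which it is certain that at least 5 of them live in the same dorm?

49

There are 12 dorms acting as pigeonholes.
With 12 × 4 = 48 students we could place exactly 4 in each, with no class reaching 5.
One more forces some class to hold 5, so 48 + 1 = 49.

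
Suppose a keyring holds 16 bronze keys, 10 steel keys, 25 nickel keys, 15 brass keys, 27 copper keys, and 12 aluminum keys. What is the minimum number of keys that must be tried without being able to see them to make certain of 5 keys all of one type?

Treat the 6 types as pigeonholes.
The worst case takes 4 keys of each type without reaching 5 of any: 6 × 4 = 24.
The next key must bring some type to 5, so 24 + 1 = 25.

25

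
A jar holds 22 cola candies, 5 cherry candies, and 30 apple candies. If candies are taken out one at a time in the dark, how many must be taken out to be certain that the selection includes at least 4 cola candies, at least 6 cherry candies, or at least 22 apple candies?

30

Each of the 3 flavors has its own threshold; avoid all of them simultaneously.
The worst case stops just short of every target: 3 cola, 5 cherry, 21 apple — 3 + 5 + 21 = 29 candies.
One more candy must push some flavor to its target, so 29 + 1 = 30.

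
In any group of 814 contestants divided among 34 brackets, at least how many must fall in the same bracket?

24

If each of the 34 brackets held at most 23, the total would be at most 34 × 23 = 782 < 814, a contradiction.
So at least one holds ⌈814/34⌉ = 24.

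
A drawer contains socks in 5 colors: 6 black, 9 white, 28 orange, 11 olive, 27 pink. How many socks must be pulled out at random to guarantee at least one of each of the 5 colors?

76

The hardest color to obtain is black: we could draw every other sock first — 81 − 6 = 75 socks — without a single black one.
The next draw must be black, so 75 + 1 = 76.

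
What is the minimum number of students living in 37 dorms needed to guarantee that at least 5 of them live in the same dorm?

149

There are 37 dorms acting as pigeonholes.
With 37 × 4 = 148 students we could place exactly 4 in each, with no class reaching 5.
One more forces some class to hold 5, so 148 + 1 = 149.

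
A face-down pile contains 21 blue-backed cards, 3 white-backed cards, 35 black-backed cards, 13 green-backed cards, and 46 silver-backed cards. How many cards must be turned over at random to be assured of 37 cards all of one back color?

109

In the worst case we take at most 36 of each back color, but all 21 blue-backed, all 3 white-backed, all 35 black-backed, and all 13 green-backed (fewer than 36), giving 21 + 3 + 35 + 13 + 36 = 108.
One more card then forces some back color to 37, so 108 + 1 = 109.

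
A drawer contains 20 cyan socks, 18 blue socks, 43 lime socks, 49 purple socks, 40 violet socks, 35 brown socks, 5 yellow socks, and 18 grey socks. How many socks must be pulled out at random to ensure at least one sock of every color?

The hardest color to obtain is yellow: we could draw every other sock first — 228 − 5 = 223 socks — without a single yellow one.
The next draw must be yellow, so 223 + 1 = 224.

224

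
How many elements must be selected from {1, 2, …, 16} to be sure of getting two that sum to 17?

Partition {1, …, 16} into 8 pairs: {1,16}, {2,15}, …, {8,9}.
Choosing 8 integers — say the integers 1 through 8 — takes one from each pair and avoids the property.
Choosing 9 forces two into the same pair by pigeonhole, and those sum to 17. So 9.

9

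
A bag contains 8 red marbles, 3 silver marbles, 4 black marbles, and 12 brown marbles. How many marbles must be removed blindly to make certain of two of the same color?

The worst case takes 1 marble of each color without reaching 2 of any: 4 × 1 = 4.
The next marble must bring some color to 2, so 4 + 1 = 5.

5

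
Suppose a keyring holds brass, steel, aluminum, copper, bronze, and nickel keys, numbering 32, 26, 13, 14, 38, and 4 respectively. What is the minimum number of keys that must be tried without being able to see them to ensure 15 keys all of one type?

In the worst case we take at most 14 of each type, but all 13 aluminum and all 4 nickel (fewer than 14), giving 14 + 14 + 13 + 14 + 14 + 4 = 73.
One more key then forces some type to 15, so 73 + 1 = 74.

74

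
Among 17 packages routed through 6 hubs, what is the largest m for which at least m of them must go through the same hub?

If each of the 6 hubs held at most 2, the total would be at most 6 × 2 = 12 < 17, a contradiction.
So at least one holds ⌈17/6⌉ = 3.

3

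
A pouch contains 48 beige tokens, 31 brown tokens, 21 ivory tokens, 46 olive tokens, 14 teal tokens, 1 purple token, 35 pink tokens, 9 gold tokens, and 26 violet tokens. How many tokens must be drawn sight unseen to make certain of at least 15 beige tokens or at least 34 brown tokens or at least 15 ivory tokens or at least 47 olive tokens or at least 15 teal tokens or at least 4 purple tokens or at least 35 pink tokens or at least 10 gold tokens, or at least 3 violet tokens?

Each of the 9 colors has its own threshold; avoid all of them simultaneously.
The worst case stops just short of every target: 14 beige, all 31 brown, 14 ivory, 46 olive, 14 teal, all 1 purple, 34 pink, 9 gold, 2 violet — 14 + 31 + 14 + 46 + 14 + 1 + 34 + 9 + 2 = 165 tokens.
One more token must push some color to its target, so 165 + 1 = 166.

166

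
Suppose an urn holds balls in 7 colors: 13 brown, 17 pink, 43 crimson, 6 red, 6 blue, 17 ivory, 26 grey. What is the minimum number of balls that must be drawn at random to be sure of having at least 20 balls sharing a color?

In the worst case we take at most 19 of each color, but all 13 brown, all 17 pink, all 6 red, all 6 blue, and all 17 ivory (fewer than 19), giving 13 + 17 + 19 + 6 + 6 + 17 + 19 = 97.
One more ball then forces some color to 20, so 97 + 1 = 98.

98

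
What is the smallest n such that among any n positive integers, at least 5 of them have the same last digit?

There are 10 possible last digits acting as pigeonholes.
With 10 × 4 = 40 positive integers we could place exactly 4 in each, with no class reaching 5.
One more forces some class to hold 5, so 40 + 1 = 41.

41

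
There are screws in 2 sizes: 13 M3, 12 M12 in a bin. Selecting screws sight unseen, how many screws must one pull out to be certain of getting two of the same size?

The worst case takes 1 screw of each size without reaching 2 of any: 2 × 1 = 2.
The next screw must bring some size to 2, so 2 + 1 = 3.

3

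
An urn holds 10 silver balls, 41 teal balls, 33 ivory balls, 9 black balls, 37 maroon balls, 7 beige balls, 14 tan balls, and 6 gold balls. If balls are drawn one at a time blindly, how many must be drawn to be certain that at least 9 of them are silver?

The worst case draws every non-silver ball first: 41 + 33 + 9 + 37 + 7 + 14 + 6 = 147.
The next 9 draws are then forced to be silver, giving 147 + 9 = 156.

156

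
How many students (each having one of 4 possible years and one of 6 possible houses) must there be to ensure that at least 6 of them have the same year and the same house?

There are 4 × 6 = 24 (year, house) combinations acting as pigeonholes.
With 24 × 5 = 120 students we could place exactly 5 in each, with no (year, house) pair reaching 6.
One more forces some (year, house) pair to hold 6, so 120 + 1 = 121.

121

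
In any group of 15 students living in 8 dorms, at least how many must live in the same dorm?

If each of the 8 dorms held at most 1, the total would be at most 8 × 1 = 8 < 15, a contradiction.
So at least one holds ⌈15/8⌉ = 2.

2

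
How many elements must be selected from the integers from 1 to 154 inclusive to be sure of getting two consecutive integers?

78

Partition {1, …, 154} into 77 pairs: {1,2}, {3,4}, …, {153,154}.
Choosing 77 integers — say the 77 even numbers 2, 4, …, 154 — takes one from each pair and avoids the property.
Choosing 78 forces two into the same pair by pigeonhole, and those are consecutive. So 78.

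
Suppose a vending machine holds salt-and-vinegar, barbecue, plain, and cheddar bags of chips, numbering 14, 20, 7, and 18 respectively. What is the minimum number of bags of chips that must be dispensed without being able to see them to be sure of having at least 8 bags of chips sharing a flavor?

29

The worst case takes 7 bags of chips of each flavor without reaching 8 of any: 4 × 7 = 28.
The next bag of chips must bring some flavor to 8, so 28 + 1 = 29.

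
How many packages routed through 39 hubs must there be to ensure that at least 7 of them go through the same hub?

There are 39 hubs acting as pigeonholes.
With 39 × 6 = 234 packages we could place exactly 6 in each, with no class reaching 7.
One more forces some class to hold 7, so 234 + 1 = 235.

235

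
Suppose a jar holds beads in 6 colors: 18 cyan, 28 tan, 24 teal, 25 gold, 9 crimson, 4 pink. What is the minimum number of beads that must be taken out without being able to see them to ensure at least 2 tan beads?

The worst case draws every non-tan bead first: 18 + 24 + 25 + 9 + 4 = 80.
The next 2 draws are then forced to be tan, giving 80 + 2 = 82.

82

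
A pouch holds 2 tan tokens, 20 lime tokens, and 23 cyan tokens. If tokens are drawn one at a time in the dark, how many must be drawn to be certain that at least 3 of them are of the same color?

7

Treat the 3 colors as pigeonholes.
The worst case takes 2 tokens of each color without reaching 3 of any: 3 × 2 = 6.
The next token must bring some color to 3, so 6 + 1 = 7.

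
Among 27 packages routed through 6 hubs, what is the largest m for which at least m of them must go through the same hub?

5

The 27 packages fall into 6 hubs.
If each of the 6 hubs held at most 4, the total would be at most 6 × 4 = 24 < 27, a contradiction.
So at least one holds ⌈27/6⌉ = 5.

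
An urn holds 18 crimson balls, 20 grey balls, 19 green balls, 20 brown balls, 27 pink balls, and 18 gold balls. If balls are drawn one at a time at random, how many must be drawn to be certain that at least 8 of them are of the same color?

Treat the 6 colors as pigeonholes.
The worst case takes 7 balls of each color without reaching 8 of any: 6 × 7 = 42.
The next ball must bring some color to 8, so 42 + 1 = 43.

43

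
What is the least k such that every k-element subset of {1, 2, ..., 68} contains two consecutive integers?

Partition {1, …, 68} into 34 pairs: {1,2}, {3,4}, …, {67,68}.
Choosing 34 integers — say the 34 even numbers 2, 4, …, 68 — takes one from each pair and avoids the property.
Choosing 35 forces two into the same pair by pigeonhole, and those are consecutive. So 35.

35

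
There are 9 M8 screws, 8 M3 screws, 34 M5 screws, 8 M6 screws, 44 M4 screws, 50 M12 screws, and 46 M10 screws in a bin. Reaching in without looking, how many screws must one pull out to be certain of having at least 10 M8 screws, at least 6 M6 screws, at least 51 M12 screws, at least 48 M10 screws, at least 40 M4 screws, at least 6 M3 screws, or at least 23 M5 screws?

The worst case stops just short of every target: 9 M8, 5 M3, 22 M5, 5 M6, 39 M4, 50 M12, all 46 M10 — 9 + 5 + 22 + 5 + 39 + 50 + 46 = 176 screws.
One more screw must push some size to its target, so 176 + 1 = 177.

177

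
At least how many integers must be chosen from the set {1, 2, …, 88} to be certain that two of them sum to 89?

Partition {1, …, 88} into 44 pairs: {1,88}, {2,87}, …, {44,45}.
Choosing 44 integers — say the integers 1 through 44 — takes one from each pair and avoids the property.
Choosing 45 forces two into the same pair by pigeonhole, and those sum to 89. So 45.

45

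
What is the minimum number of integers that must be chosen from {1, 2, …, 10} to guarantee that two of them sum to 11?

Partition {1, …, 10} into 5 pairs: {1,10}, {2,9}, …, {5,6}.
Choosing 5 integers — say the integers 1 through 5 — takes one from each pair and avoids the property.
Choosing 6 forces two into the same pair by pigeonhole, and those sum to 11. So 6.

6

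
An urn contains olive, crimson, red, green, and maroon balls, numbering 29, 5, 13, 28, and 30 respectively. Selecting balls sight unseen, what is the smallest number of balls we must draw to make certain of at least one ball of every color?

The hardest color to obtain is crimson: we could draw every other ball first — 105 − 5 = 100 balls — without a single crimson one.
The next draw must be crimson, so 100 + 1 = 101.

101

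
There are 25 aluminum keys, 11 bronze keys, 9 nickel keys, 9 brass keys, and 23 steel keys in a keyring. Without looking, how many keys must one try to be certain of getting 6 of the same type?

26

The worst case takes 5 keys of each type without reaching 6 of any: 5 × 5 = 25.
The next key must bring some type to 6, so 25 + 1 = 26.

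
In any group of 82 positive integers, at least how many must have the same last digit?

The 82 positive integers fall into 10 possible last digits.
If each of the 10 possible last digits held at most 8, the total would be at most 10 × 8 = 80 < 82, a contradiction.
So at least one holds ⌈82/10⌉ = 9.

9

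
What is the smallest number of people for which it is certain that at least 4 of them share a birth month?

There are 12 months of the year acting as pigeonholes.
With 12 × 3 = 36 people we could place exactly 3 in each, with no class reaching 4.
One more forces some class to hold 4, so 36 + 1 = 37.

37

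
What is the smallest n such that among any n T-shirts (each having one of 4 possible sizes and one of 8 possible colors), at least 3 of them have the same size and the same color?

There are 4 × 8 = 32 (size, color) combinations acting as pigeonholes.
With 32 × 2 = 64 T-shirts we could place exactly 2 in each, with no (size, color) pair reaching 3.
One more forces some (size, color) pair to hold 3, so 64 + 1 = 65.

65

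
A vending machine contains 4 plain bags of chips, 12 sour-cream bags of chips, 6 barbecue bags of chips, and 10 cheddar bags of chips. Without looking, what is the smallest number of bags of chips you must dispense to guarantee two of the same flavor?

Treat the 4 flavors as pigeonholes.
The worst case takes 1 bag of chips of each flavor without reaching 2 of any: 4 × 1 = 4.
The next bag of chips must bring some flavor to 2, so 4 + 1 = 5.

5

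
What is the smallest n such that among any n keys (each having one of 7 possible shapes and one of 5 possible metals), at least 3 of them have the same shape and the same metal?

There are 7 × 5 = 35 (shape, metal) combinations acting as pigeonholes.
With 35 × 2 = 70 keys we could place exactly 2 in each, with no (shape, metal) pair reaching 3.
One more forces some (shape, metal) pair to hold 3, so 70 + 1 = 71.

71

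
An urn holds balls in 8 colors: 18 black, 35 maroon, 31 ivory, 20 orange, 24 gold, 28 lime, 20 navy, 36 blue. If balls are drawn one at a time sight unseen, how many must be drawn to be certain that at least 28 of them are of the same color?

191

Treat the 8 colors as pigeonholes.
In the worst case we take at most 27 of each color, but all 18 black, all 20 orange, all 24 gold, and all 20 navy (fewer than 27), giving 18 + 27 + 27 + 20 + 24 + 27 + 20 + 27 = 190.
One more ball then forces some color to 28, so 190 + 1 = 191.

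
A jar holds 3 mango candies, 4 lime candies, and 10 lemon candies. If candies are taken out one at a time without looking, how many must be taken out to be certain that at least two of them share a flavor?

Treat the 3 flavors as pigeonholes.
The worst case takes 1 candy of each flavor without reaching 2 of any: 3 × 1 = 3.
The next candy must bring some flavor to 2, so 3 + 1 = 4.

4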